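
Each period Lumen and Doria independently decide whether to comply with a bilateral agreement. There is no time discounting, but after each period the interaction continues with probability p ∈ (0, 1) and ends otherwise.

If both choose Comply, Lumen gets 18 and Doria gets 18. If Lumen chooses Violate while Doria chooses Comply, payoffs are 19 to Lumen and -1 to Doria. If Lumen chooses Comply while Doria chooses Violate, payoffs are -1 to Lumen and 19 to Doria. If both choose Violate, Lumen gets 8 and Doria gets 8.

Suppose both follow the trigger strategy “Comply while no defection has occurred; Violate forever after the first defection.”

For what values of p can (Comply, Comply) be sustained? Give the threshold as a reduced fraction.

Expected cooperation value is 18 + p·18 + p²·18 + … = 18/(1−p); deviation gives 19 + p·8/(1−p).
18 ≥ 19(1−p) + 8p ⇒ 11p ≥ 1 ⇒ p ≥ 1/11.

1/11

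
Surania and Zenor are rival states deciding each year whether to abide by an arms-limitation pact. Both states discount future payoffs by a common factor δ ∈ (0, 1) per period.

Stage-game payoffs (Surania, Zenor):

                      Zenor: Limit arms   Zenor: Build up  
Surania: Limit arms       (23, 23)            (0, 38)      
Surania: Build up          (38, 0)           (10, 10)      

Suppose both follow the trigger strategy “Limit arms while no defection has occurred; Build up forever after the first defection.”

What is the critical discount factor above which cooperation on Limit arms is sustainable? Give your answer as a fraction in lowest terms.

15/28

23/(1−δ) ≥ 38 + 10δ/(1−δ)
23 ≥ 38 − 28δ
δ ≥ 15/28.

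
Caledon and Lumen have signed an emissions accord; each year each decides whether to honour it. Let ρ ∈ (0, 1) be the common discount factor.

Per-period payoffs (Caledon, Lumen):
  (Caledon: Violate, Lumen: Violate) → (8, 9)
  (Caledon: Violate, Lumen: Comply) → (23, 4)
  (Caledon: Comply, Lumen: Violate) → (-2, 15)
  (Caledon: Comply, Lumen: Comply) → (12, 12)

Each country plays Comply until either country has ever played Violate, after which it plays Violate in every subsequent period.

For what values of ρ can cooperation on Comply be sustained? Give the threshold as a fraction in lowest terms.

For Caledon: deviation gain 23−12 = 11, per-period punishment loss 12−8 = 4. IC gives ρ ≥ 11/15.
For Lumen: gain 3, loss 3 per period, so ρ ≥ 3/6 = 1/2.
The tighter constraint is Caledon's, so cooperation needs ρ ≥ 11/15.

11/15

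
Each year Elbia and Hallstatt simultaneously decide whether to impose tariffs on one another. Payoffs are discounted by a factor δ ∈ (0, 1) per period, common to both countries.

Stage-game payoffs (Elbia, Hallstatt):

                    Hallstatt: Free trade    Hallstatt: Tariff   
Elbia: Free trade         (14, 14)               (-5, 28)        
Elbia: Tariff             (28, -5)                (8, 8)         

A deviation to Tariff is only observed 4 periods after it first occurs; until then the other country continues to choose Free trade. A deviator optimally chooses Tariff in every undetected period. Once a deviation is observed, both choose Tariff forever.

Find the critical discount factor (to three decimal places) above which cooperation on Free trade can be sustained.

Deviating for the 4 undetected periods gains 28−14 = 14 per period over cooperation, then loses 14−8 = 6 per period forever once punishment starts.
Gain: 14(1 + δ + … + δ^3); loss: 6·δ^4/(1−δ).
No profitable deviation ⇔ 14(1−δ^4) ≤ 6·δ^4, i.e. δ^4 ≥ 14/(14+6) = 7/10.
Hence δ ≥ (7/10)^(1/4) ≈ 0.915.

0.915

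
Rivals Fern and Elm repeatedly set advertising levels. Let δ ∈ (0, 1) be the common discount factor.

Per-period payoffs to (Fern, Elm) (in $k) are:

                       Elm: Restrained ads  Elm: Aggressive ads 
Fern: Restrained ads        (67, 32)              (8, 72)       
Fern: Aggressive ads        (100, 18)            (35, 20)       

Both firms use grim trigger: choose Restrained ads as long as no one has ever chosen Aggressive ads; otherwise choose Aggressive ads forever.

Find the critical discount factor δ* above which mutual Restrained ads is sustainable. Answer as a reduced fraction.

Fern: cooperation gives 67 each period; deviation gives 100 once then 35 forever.
  67/(1−δ) ≥ 100 + 35δ/(1−δ) ⇒ δ ≥ 33/65.
Elm: cooperation gives 32 each period; deviation gives 72 once then 20 forever.
  δ ≥ 40/52 = 10/13.
Both must hold, so the binding constraint is Elm's: δ ≥ 10/13.

10/13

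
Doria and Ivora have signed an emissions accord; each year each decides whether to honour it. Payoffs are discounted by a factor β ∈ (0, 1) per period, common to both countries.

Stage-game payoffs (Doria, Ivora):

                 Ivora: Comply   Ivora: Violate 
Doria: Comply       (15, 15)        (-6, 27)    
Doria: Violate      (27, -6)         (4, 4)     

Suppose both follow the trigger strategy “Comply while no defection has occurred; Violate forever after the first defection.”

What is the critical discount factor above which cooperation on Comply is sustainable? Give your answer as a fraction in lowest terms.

Under grim trigger the critical discount factor is (T−C)/(T−P) with T = 27, C = 15, P = 4.
β* = (27−15)/(27−4) = 12/23.

12/23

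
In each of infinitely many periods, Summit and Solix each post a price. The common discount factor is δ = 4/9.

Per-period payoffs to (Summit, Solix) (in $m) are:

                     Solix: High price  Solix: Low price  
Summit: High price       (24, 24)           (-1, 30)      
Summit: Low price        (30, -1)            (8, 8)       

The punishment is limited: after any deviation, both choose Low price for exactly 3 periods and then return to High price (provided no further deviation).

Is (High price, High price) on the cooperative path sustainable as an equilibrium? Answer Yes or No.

A one-shot deviation gives 30 now, then 8 for 3 periods, then back to 24.
Gain from deviating: (30−24) today; loss: (24−8) in each of the next 3 periods.
No-deviation condition: (24−8)(δ+…+δ^3) ≥ 30−24, i.e. δ+…+δ^3 ≥ 3/8.
At δ = 4/9: δ+…+δ^3 = 0.7298 ≥ 0.3750.
So cooperation is sustainable.

Yes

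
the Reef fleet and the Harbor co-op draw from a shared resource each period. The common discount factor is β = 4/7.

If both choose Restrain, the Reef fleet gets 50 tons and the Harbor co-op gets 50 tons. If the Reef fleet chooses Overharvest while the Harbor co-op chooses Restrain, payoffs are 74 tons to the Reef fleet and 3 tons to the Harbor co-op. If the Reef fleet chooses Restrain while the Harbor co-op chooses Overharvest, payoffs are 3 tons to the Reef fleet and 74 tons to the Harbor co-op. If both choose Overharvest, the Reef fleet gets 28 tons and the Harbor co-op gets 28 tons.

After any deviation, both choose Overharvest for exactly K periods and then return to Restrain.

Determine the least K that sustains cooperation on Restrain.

4

No profitable deviation requires (50−28)(β+…+β^K) ≥ 74−50, i.e. β+…+β^K ≥ 12/11 ≈ 1.0909.
With β = 4/7, the partial sums are K=1: 0.5714, K=2: 0.8980, K=3: 1.0845, K=4: 1.1912.
K = 4 is the first length at which the sum reaches 1.0909.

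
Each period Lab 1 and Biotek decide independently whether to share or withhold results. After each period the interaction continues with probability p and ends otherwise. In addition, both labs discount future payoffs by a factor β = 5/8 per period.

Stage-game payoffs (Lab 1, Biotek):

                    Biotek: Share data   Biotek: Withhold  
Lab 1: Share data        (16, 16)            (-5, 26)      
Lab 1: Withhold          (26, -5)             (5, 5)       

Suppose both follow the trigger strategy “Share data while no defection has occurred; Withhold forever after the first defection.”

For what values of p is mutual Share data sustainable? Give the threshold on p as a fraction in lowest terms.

Expected continuation weight on next period's payoff is β·p = 5/8·p, which plays the role of the discount factor.
Cooperation requires 5/8·p ≥ (26−16)/(26−5) = 10/21, hence p ≥ 16/21.

16/21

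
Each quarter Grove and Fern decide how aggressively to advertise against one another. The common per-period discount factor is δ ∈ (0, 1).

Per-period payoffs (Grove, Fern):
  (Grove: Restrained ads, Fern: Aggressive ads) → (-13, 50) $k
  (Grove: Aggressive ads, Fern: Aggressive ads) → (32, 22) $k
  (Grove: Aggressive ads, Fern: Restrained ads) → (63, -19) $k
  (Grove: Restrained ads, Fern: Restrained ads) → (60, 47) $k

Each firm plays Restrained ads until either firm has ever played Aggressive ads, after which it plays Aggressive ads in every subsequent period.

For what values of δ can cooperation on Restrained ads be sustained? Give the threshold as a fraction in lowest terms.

3/28

For Grove: deviation gain 63−60 = 3, per-period punishment loss 60−32 = 28. IC gives δ ≥ 3/31.
For Fern: gain 3, loss 25 per period, so δ ≥ 3/28.
The tighter constraint is Fern's, so cooperation needs δ ≥ 3/28.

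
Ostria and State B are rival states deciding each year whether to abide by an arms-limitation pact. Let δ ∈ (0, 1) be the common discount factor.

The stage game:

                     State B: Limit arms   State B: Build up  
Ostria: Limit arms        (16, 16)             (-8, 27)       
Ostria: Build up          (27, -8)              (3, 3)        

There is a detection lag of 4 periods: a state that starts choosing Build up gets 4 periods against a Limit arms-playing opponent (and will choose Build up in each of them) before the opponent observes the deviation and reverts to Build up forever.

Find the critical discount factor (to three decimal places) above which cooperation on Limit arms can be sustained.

Deviating for the 4 undetected periods gains 27−16 = 11 per period over cooperation, then loses 16−3 = 13 per period forever once punishment starts.
Gain: 11(1 + δ + … + δ^3); loss: 13·δ^4/(1−δ).
No profitable deviation ⇔ 11(1−δ^4) ≤ 13·δ^4, i.e. δ^4 ≥ 11/(11+13) = 11/24.
Hence δ ≥ (11/24)^(1/4) ≈ 0.823.

0.823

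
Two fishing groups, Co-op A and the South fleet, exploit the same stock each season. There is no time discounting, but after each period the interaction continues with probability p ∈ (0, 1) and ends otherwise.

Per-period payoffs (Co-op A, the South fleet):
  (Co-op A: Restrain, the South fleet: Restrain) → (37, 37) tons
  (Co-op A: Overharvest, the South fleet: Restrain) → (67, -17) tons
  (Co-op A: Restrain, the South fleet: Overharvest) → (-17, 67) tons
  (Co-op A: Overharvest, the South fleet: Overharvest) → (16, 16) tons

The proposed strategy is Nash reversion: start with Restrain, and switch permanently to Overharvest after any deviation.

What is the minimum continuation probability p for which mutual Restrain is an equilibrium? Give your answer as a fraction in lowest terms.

With no time discounting, the continuation probability p plays the role of the discount factor.
Grim-trigger IC: 37/(1−p) ≥ 67 + 16p/(1−p) ⇒ p ≥ (67−37)/(67−16) = 10/17.

10/17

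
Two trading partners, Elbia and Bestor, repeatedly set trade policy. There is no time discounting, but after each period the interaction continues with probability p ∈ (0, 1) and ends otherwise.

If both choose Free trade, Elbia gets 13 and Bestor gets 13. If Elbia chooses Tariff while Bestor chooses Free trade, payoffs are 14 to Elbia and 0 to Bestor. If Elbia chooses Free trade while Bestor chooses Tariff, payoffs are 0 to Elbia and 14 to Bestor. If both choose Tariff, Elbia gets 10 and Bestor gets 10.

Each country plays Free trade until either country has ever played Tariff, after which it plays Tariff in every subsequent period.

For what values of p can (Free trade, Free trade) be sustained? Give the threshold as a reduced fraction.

1/4

With no time discounting, the continuation probability p plays the role of the discount factor.
Grim-trigger IC: 13/(1−p) ≥ 14 + 10p/(1−p) ⇒ p ≥ (14−13)/(14−10) = 1/4.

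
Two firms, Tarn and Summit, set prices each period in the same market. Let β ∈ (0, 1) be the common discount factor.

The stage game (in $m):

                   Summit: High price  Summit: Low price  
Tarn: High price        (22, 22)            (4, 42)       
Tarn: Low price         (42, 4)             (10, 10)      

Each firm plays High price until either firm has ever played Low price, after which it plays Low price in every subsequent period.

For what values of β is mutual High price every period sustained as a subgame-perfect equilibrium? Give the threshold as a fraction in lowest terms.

Cooperation forever yields 22 each period: 22/(1−β).
Deviating yields 42 once, then 10 forever: 42 + 10β/(1−β).
No profitable deviation requires 22/(1−β) ≥ 42 + 10β/(1−β).
Multiplying by (1−β): 22 ≥ 42(1−β) + 10β = 42 − 32β.
So 32β ≥ 20, i.e. β ≥ 20/32 = 5/8.

5/8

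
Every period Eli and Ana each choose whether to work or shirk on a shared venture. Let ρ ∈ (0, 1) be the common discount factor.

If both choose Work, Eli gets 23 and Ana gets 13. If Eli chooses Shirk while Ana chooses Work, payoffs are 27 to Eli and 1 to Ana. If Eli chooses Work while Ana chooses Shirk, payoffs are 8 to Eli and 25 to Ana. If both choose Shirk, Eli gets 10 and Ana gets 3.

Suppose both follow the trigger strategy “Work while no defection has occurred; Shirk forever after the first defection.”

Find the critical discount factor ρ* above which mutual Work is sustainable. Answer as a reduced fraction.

Eli: cooperation gives 23 each period; deviation gives 27 once then 10 forever.
  23/(1−ρ) ≥ 27 + 10ρ/(1−ρ) ⇒ ρ ≥ 4/17.
Ana: cooperation gives 13 each period; deviation gives 25 once then 3 forever.
  ρ ≥ 12/22 = 6/11.
Both must hold, so the binding constraint is Ana's: ρ ≥ 6/11.

6/11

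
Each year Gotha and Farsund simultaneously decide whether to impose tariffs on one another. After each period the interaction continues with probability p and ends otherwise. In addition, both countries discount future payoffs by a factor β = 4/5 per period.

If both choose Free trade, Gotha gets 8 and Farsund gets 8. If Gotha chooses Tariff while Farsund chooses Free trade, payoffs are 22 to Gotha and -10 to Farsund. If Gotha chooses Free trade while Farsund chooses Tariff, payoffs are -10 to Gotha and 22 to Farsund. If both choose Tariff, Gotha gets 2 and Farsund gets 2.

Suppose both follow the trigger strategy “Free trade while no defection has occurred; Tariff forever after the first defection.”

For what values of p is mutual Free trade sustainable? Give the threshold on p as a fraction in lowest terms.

7/8

Expected continuation weight on next period's payoff is β·p = 4/5·p, which plays the role of the discount factor.
Cooperation requires 4/5·p ≥ (22−8)/(22−2) = 7/10, hence p ≥ 7/8.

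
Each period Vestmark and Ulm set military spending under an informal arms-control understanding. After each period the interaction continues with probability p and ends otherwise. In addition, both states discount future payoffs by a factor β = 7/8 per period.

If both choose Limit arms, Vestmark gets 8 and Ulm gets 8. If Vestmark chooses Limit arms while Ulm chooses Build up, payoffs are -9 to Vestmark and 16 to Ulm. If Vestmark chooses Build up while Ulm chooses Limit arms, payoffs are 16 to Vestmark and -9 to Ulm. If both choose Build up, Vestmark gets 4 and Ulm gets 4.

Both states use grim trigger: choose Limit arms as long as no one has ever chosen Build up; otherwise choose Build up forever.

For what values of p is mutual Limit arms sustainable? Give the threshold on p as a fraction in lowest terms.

16/21

Expected continuation weight on next period's payoff is β·p = 7/8·p, which plays the role of the discount factor.
Cooperation requires 7/8·p ≥ (16−8)/(16−4) = 2/3, hence p ≥ 16/21.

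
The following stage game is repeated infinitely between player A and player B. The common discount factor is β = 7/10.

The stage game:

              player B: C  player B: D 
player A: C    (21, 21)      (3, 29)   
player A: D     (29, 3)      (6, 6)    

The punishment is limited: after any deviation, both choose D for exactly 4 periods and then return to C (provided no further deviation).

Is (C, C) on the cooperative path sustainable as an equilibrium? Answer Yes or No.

IC: β+…+β^4 ≥ (29−21)/(21−6) = 8/15.
At β = 7/10: partial sum = 1.7731 ≥ 0.5333. Cooperation sustainable.

Yes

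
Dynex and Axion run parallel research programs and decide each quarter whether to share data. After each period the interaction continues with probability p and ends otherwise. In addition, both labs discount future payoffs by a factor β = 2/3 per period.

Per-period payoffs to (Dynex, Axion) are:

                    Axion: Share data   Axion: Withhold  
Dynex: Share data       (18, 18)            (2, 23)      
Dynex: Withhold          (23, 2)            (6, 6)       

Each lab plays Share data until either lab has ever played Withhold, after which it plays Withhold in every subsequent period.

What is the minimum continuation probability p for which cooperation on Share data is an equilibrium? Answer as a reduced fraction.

Expected continuation weight on next period's payoff is β·p = 2/3·p, which plays the role of the discount factor.
Cooperation requires 2/3·p ≥ (23−18)/(23−6) = 5/17, hence p ≥ 15/34.

15/34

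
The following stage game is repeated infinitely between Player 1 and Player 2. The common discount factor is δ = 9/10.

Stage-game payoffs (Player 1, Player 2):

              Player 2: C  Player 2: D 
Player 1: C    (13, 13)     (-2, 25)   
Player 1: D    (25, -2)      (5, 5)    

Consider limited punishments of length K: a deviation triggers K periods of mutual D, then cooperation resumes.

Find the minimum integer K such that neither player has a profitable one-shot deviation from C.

Need Σ_{k=1}^{K} δ^k ≥ (25−13)/(13−5) = 1.5000 at δ = 9/10.
At K = 1 the sum is 0.9000 < 1.5000; at K = 2 it is 1.7100 ≥ 1.5000.
So the minimum punishment length is K = 2.

2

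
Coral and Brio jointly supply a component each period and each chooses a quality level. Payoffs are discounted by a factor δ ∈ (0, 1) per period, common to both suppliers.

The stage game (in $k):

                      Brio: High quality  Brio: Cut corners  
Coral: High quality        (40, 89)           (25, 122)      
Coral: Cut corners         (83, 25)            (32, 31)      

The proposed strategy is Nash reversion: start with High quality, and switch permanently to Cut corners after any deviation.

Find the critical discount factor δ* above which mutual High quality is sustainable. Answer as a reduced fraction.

Coral's threshold: (83−40)/(83−32) = 43/51.
Brio's threshold: (122−89)/(122−31) = 33/91.
43/51 > 33/91, so Coral binds and δ* = 43/51.

43/51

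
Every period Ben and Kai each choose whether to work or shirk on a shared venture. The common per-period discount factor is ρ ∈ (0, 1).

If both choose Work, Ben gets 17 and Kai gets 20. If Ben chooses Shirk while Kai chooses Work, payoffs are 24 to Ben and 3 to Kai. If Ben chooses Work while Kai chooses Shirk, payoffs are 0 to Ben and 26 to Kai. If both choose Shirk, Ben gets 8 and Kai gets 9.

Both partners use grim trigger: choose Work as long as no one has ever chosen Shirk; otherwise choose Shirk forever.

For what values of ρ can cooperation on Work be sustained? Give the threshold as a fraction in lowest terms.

For Ben: deviation gain 24−17 = 7, per-period punishment loss 17−8 = 9. IC gives ρ ≥ 7/16.
For Kai: gain 6, loss 11 per period, so ρ ≥ 6/17.
The tighter constraint is Ben's, so cooperation needs ρ ≥ 7/16.

7/16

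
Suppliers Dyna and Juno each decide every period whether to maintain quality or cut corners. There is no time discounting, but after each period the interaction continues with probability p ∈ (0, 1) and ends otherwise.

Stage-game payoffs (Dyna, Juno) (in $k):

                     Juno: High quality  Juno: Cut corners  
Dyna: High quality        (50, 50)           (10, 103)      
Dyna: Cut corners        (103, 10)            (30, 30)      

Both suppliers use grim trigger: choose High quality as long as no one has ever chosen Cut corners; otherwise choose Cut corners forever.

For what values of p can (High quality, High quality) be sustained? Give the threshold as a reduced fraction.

Expected cooperation value is 50 + p·50 + p²·50 + … = 50/(1−p); deviation gives 103 + p·30/(1−p).
50 ≥ 103(1−p) + 30p ⇒ 73p ≥ 53 ⇒ p ≥ 53/73.

53/73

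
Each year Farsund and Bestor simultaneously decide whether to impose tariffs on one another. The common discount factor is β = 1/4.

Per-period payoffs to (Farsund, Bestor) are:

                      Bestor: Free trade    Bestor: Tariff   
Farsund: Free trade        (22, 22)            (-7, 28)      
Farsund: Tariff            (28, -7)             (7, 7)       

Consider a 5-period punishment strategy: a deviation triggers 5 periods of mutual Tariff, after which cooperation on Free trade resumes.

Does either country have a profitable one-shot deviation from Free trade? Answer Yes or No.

Comparing payoff streams over the 6 periods until play realigns: cooperate → 22(1+β+…+β^5); deviate → 28 + 7(β+…+β^5).
Cooperation is sustained iff (22−7)(β+…+β^5) ≥ 28−22.
β+…+β^5 = 1/4·(1−(1/4)^5)/(1−1/4) = 0.3330, and (28−22)/(22−7) = 0.4000.
0.3330 < 0.4000, so cooperation is not sustainable.

Yes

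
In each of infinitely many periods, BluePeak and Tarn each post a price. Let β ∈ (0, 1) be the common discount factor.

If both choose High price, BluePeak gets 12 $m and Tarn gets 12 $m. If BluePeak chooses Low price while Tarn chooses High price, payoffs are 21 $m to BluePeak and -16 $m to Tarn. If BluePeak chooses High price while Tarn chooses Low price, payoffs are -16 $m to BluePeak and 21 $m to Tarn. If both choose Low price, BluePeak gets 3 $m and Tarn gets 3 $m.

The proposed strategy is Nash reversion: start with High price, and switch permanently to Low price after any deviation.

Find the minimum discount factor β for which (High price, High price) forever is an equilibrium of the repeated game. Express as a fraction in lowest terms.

12/(1−β) ≥ 21 + 3β/(1−β)
12 ≥ 21 − 18β
β ≥ 9/18 = 1/2.

1/2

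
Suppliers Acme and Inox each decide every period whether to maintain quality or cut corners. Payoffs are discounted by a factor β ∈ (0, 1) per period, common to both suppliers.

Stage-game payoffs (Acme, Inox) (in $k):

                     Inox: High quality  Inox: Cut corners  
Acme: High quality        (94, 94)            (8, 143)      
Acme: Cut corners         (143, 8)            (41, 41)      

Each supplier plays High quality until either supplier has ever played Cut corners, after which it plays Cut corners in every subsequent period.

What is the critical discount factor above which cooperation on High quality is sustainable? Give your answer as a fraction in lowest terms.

49/102

Cooperation forever yields 94 each period: 94/(1−β).
Deviating yields 143 once, then 41 forever: 143 + 41β/(1−β).
No profitable deviation requires 94/(1−β) ≥ 143 + 41β/(1−β).
Multiplying by (1−β): 94 ≥ 143(1−β) + 41β = 143 − 102β.
So 102β ≥ 49, i.e. β ≥ 49/102.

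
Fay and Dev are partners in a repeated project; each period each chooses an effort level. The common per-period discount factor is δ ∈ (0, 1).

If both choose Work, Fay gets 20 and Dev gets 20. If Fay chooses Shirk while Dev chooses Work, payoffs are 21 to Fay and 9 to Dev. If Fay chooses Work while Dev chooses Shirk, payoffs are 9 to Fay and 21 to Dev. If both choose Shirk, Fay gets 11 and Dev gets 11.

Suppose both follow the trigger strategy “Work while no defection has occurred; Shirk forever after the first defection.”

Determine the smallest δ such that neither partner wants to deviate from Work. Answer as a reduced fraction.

Under grim trigger the critical discount factor is (T−C)/(T−P) with T = 21, C = 20, P = 11.
δ* = (21−20)/(21−11) = 1/10.

1/10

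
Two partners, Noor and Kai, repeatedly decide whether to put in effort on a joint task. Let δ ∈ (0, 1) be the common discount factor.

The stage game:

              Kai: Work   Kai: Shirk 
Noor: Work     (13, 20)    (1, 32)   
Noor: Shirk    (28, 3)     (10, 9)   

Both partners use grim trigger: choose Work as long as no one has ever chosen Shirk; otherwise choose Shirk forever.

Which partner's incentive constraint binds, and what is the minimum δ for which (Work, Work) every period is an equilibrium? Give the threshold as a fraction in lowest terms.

Noor; δ ≥ 5/6

Noor: cooperation gives 13 each period; deviation gives 28 once then 10 forever.
  13/(1−δ) ≥ 28 + 10δ/(1−δ) ⇒ δ ≥ 15/18 = 5/6.
Kai: cooperation gives 20 each period; deviation gives 32 once then 9 forever.
  δ ≥ 12/23.
Both must hold, so the binding constraint is Noor's: δ ≥ 5/6.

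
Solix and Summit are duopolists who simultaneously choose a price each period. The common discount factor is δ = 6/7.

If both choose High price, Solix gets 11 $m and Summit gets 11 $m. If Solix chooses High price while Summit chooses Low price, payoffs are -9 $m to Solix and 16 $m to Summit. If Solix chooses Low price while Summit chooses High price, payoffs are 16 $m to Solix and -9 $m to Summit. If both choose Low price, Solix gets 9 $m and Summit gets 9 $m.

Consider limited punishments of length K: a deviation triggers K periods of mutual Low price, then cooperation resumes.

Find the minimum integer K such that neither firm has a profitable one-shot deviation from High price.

No profitable deviation requires (11−9)(δ+…+δ^K) ≥ 16−11, i.e. δ+…+δ^K ≥ 5/2 ≈ 2.5000.
With δ = 6/7, the partial sums are K=1: 0.8571, K=2: 1.5918, K=3: 2.2216, K=4: 2.7613.
K = 4 is the first length at which the sum reaches 2.5000.

4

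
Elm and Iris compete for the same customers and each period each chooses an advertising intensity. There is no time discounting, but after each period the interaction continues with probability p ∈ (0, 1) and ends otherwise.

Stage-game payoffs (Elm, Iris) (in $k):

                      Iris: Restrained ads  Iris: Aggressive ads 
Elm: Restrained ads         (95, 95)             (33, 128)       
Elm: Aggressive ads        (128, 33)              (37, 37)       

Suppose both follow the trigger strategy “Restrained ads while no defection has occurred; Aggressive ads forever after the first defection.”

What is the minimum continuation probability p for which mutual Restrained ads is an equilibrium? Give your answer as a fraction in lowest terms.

33/91

Expected cooperation value is 95 + p·95 + p²·95 + … = 95/(1−p); deviation gives 128 + p·37/(1−p).
95 ≥ 128(1−p) + 37p ⇒ 91p ≥ 33 ⇒ p ≥ 33/91.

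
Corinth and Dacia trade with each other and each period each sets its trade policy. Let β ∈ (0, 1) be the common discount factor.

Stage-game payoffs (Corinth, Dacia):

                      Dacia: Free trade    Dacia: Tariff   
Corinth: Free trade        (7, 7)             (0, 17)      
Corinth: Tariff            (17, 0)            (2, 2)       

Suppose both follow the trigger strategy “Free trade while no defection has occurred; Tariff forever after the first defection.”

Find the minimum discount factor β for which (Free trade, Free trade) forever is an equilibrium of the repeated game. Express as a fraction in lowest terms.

Under grim trigger the critical discount factor is (T−C)/(T−P) with T = 17, C = 7, P = 2.
β* = (17−7)/(17−2) = 10/15 = 2/3.

2/3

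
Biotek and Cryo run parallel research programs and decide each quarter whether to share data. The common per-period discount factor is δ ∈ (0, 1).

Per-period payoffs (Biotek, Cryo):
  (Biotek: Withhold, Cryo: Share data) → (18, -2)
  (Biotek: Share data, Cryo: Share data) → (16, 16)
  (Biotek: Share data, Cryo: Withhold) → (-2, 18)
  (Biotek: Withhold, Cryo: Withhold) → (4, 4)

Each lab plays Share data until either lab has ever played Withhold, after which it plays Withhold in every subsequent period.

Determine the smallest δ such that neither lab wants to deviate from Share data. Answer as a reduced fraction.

1/7

16/(1−δ) ≥ 18 + 4δ/(1−δ)
16 ≥ 18 − 14δ
δ ≥ 2/14 = 1/7.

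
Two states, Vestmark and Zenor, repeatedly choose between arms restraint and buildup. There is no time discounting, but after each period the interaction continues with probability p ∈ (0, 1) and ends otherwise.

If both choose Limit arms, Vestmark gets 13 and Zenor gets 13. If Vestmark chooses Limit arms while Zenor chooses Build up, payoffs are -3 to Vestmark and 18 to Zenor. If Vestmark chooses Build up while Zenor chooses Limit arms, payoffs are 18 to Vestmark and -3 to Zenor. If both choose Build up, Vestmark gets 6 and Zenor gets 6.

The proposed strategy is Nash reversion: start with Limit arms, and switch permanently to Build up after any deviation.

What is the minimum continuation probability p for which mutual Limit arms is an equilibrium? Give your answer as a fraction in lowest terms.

With no time discounting, the continuation probability p plays the role of the discount factor.
Grim-trigger IC: 13/(1−p) ≥ 18 + 6p/(1−p) ⇒ p ≥ (18−13)/(18−6) = 5/12.

5/12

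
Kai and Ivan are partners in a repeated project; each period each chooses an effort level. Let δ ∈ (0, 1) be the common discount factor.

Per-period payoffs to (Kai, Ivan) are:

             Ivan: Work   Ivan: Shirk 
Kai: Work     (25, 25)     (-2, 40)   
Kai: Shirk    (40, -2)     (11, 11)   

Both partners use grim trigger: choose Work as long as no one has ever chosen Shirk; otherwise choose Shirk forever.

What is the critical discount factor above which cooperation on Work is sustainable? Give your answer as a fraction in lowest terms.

15/29

25/(1−δ) ≥ 40 + 11δ/(1−δ)
25 ≥ 40 − 29δ
δ ≥ 15/29.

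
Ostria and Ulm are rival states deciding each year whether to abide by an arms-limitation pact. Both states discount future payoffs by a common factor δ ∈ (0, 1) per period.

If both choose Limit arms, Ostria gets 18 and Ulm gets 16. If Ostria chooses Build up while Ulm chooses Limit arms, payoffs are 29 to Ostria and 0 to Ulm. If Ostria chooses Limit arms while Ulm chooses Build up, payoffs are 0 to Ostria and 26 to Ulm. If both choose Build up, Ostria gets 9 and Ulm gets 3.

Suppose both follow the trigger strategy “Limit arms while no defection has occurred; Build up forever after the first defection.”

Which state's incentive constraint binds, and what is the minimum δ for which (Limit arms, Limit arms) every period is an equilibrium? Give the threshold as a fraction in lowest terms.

Ostria; δ ≥ 11/20

Ostria's threshold: (29−18)/(29−9) = 11/20.
Ulm's threshold: (26−16)/(26−3) = 10/23.
11/20 > 10/23, so Ostria binds and δ* = 11/20.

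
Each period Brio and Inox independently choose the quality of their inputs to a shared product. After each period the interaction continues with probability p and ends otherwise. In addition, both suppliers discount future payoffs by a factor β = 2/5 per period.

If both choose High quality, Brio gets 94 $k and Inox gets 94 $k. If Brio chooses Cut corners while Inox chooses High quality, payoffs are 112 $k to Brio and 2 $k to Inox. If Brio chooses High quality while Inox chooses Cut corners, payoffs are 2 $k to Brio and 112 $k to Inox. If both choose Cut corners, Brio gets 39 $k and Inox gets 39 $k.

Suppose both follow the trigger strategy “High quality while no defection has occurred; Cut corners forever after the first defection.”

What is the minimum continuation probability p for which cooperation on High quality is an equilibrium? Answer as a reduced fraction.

Expected continuation weight on next period's payoff is β·p = 2/5·p, which plays the role of the discount factor.
Cooperation requires 2/5·p ≥ (112−94)/(112−39) = 18/73, hence p ≥ 45/73.

45/73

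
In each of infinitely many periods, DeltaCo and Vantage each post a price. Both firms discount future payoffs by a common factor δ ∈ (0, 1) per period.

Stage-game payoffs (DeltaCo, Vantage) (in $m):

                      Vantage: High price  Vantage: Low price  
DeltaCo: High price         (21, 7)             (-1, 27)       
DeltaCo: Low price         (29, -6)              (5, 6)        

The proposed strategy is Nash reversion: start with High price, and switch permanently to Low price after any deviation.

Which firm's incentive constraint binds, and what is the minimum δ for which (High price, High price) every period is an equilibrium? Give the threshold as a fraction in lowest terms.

For DeltaCo: deviation gain 29−21 = 8, per-period punishment loss 21−5 = 16. IC gives δ ≥ 8/24 = 1/3.
For Vantage: gain 20, loss 1 per period, so δ ≥ 20/21.
The tighter constraint is Vantage's, so cooperation needs δ ≥ 20/21.

Vantage; δ ≥ 20/21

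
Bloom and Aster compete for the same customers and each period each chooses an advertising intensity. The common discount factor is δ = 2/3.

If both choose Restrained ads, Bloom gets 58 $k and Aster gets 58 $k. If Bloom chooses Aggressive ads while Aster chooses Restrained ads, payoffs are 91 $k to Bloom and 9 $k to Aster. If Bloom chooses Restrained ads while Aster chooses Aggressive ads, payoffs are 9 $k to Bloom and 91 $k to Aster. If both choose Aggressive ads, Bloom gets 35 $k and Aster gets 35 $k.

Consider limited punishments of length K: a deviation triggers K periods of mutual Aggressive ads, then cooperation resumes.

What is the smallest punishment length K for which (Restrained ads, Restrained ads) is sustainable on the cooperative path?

Need Σ_{k=1}^{K} δ^k ≥ (91−58)/(58−35) = 1.4348 at δ = 2/3.
At K = 3 the sum is 1.4074 < 1.4348; at K = 4 it is 1.6049 ≥ 1.4348.
So the minimum punishment length is K = 4.

4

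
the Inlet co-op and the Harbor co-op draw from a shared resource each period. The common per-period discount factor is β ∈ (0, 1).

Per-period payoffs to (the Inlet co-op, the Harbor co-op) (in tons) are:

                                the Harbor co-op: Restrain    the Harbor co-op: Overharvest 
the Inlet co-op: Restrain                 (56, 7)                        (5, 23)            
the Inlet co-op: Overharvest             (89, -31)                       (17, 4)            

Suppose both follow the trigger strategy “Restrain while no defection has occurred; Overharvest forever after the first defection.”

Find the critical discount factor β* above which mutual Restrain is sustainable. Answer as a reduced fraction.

16/19

the Inlet co-op: cooperation gives 56 each period; deviation gives 89 once then 17 forever.
  56/(1−β) ≥ 89 + 17β/(1−β) ⇒ β ≥ 33/72 = 11/24.
the Harbor co-op: cooperation gives 7 each period; deviation gives 23 once then 4 forever.
  β ≥ 16/19.
Both must hold, so the binding constraint is the Harbor co-op's: β ≥ 16/19.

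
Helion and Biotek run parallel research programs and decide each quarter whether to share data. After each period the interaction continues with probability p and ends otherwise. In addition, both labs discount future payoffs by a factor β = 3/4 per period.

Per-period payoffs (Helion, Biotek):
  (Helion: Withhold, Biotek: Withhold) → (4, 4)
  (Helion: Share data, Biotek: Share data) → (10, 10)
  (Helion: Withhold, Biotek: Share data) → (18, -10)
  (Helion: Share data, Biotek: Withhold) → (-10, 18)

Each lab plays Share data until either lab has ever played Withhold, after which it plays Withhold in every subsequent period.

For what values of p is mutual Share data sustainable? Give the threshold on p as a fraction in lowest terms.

16/21

Expected continuation weight on next period's payoff is β·p = 3/4·p, which plays the role of the discount factor.
Cooperation requires 3/4·p ≥ (18−10)/(18−4) = 4/7, hence p ≥ 16/21.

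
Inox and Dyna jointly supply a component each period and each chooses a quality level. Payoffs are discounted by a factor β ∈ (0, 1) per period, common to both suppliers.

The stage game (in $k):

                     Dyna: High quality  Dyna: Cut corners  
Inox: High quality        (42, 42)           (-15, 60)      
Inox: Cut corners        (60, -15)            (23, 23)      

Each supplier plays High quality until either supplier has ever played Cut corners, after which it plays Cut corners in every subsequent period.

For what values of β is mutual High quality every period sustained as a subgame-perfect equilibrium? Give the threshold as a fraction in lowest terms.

One-period gain from deviating is 60 − 42 = 18. The loss is 42 − 23 = 19 in every subsequent period, with present value 19·β/(1−β).
Deviation is unprofitable when 19·β/(1−β) ≥ 18, i.e. β/(1−β) ≥ 18/19.
Equivalently β ≥ 18/(18+19) = 18/37.

18/37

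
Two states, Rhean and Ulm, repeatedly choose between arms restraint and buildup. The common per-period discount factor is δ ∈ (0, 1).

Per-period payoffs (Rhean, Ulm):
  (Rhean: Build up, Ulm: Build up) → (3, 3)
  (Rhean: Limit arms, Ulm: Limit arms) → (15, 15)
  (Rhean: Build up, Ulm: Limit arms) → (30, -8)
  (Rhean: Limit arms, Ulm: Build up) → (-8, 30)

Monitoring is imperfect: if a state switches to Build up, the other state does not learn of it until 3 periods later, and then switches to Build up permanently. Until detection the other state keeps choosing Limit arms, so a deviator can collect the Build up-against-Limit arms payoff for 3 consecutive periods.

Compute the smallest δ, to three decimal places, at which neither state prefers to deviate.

0.822

The best deviation is to choose Build up for all 3 undetected periods, earning 30 each, then 3 forever once detected.
Deviation value: 30(1−δ^3)/(1−δ) + 3δ^3/(1−δ); cooperation value: 15/(1−δ).
IC: 15 ≥ 30(1−δ^3) + 3δ^3 = 30 − 27δ^3.
So δ^3 ≥ 15/27 = 5/9, giving δ ≥ (5/9)^(1/3) ≈ 0.822.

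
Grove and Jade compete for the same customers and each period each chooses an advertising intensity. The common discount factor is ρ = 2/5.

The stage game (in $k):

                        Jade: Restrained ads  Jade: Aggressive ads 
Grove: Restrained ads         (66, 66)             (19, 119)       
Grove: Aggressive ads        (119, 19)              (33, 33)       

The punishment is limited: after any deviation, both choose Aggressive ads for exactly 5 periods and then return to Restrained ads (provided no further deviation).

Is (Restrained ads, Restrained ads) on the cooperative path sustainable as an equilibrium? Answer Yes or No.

No

IC: ρ+…+ρ^5 ≥ (119−66)/(66−33) = 53/33.
At ρ = 2/5: partial sum = 0.6598 < 1.6061. Cooperation not sustainable.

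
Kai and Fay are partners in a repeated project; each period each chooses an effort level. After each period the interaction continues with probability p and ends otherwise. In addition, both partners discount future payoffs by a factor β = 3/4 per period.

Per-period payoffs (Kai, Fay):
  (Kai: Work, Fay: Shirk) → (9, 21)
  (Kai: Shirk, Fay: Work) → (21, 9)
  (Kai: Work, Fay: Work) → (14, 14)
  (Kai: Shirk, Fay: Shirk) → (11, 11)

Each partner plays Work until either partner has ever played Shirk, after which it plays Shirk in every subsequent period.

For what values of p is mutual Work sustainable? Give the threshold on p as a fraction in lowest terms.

14/15

Expected continuation weight on next period's payoff is β·p = 3/4·p, which plays the role of the discount factor.
Cooperation requires 3/4·p ≥ (21−14)/(21−11) = 7/10, hence p ≥ 14/15.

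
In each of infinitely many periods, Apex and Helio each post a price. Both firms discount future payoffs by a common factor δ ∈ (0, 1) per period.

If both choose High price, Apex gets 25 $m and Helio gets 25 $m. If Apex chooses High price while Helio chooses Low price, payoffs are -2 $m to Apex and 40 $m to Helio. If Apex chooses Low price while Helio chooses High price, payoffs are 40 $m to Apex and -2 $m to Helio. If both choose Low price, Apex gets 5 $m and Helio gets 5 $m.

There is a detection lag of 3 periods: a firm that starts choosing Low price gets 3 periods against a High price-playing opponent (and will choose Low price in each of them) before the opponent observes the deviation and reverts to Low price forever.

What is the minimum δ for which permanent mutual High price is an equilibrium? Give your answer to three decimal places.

A deviator earns 40 for 3 periods, then 5 forever; cooperating earns 25 forever. Multiplying the IC by (1−δ):
25 ≥ 40(1−δ^3) + 5δ^3, so 35·δ^3 ≥ 15 and δ^3 ≥ 3/7.
δ ≥ (3/7)^(1/3) ≈ 0.754.

0.754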